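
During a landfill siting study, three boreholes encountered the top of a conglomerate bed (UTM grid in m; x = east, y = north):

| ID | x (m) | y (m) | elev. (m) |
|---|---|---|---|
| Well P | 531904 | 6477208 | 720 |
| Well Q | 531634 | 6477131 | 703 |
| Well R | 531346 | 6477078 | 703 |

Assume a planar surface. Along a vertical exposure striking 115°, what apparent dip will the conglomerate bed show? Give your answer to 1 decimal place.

Let the plane be z = a·x + b·y + c.
Well Q−Well P: −270a − 77b = −17;  Well R−Well P: −558a − 130b = −17.
Solving gives a = −0.11454, b = 0.62243.
Unit vector along 115° is (sin 115°, cos 115°) = (0.9063, -0.4226).
Slope in that direction = a·(0.9063) + b·(-0.4226) = −0.36686.
Apparent dip = arctan|0.36686| = 20.1° (true dip is 32.3°, so apparent ≤ true as expected).

20.1°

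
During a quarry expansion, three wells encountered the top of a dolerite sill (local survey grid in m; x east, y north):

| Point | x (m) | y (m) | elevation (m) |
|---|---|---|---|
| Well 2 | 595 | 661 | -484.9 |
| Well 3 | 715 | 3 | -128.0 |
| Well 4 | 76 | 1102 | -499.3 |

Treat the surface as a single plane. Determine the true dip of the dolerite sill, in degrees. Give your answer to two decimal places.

Let the plane be z = a·x + b·y + c.
Well 3−Well 2: 120a − 658b = 356.9;  Well 4−Well 2: −519a + 441b = −14.4.
Solving gives a = −0.51257, b = −0.63588.
Gradient magnitude |∇z| = √(a² + b²) = √(0.26273 + 0.40434) = 0.81674.
True dip = arctan(0.81674) = 39.24°, dipping toward NE (azimuth ≈ 039°).

39.24°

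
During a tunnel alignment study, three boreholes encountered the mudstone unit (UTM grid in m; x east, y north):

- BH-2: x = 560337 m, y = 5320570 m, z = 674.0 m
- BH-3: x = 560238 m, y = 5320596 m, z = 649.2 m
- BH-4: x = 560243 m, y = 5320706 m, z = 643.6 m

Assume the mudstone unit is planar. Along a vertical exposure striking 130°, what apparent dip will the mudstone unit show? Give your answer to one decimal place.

12.4°

Let the plane be z = a·x + b·y + c.
BH-3−BH-2: −99a + 26b = −24.8;  BH-4−BH-2: −94a + 136b = −30.4.
Solving gives a = 0.23434, b = −0.06156.
Unit vector along 130° is (sin 130°, cos 130°) = (0.7660, -0.6428).
Slope in that direction = a·(0.7660) + b·(-0.6428) = 0.21908.
Apparent dip = arctan|0.21908| = 12.4° (true dip is 13.6°, so apparent ≤ true as expected).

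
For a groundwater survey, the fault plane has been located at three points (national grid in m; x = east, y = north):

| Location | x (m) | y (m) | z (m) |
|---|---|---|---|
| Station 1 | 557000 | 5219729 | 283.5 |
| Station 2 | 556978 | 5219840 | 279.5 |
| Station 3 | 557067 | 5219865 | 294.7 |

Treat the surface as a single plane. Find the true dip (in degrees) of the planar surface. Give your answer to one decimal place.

Let the plane be z = a·x + b·y + c.
Station 2−Station 1: −22a + 111b = −4;  Station 3−Station 1: 67a + 136b = 11.2.
Solving gives a = 0.17137, b = −0.00207.
Gradient magnitude |∇z| = √(a² + b²) = √(0.02937 + 0.00000) = 0.17138.
True dip = arctan(0.17138) = 9.7°, dipping toward W (azimuth ≈ 271°).

9.7°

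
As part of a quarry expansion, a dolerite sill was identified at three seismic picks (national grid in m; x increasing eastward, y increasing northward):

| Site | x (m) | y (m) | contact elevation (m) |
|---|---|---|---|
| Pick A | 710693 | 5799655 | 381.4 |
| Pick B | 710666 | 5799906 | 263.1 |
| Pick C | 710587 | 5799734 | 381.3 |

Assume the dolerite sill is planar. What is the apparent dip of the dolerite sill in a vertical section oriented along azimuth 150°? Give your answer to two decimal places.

Let the plane be z = a·x + b·y + c.
Pick B−Pick A: −27a + 251b = −118.3;  Pick C−Pick A: −106a + 79b = −0.1.
Solving gives a = −0.38085, b = −0.51228.
Unit vector along 150° is (sin 150°, cos 150°) = (0.5000, -0.8660).
Slope in that direction = a·(0.5000) + b·(-0.8660) = 0.25322.
Apparent dip = arctan|0.25322| = 14.21° (true dip is 32.6°, so apparent ≤ true as expected).

14.21°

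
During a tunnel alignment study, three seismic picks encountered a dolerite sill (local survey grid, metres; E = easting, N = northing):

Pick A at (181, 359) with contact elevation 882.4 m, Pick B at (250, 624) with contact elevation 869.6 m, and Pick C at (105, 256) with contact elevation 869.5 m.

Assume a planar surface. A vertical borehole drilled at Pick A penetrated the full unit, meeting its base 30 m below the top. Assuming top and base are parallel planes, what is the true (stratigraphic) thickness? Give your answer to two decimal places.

27.94 m

Let the plane be z = a·E + b·N + c.
Pick B−Pick A: 69a + 265b = −12.8;  Pick C−Pick A: −76a − 103b = −12.9.
Solving gives a = 0.36345, b = −0.14294.
|∇z| = √(a²+b²) = 0.39055, so dip δ = arctan(0.39055) = 21.33°.
True thickness = vertical thickness × cos δ = 30 × cos 21.33° = 27.94 m.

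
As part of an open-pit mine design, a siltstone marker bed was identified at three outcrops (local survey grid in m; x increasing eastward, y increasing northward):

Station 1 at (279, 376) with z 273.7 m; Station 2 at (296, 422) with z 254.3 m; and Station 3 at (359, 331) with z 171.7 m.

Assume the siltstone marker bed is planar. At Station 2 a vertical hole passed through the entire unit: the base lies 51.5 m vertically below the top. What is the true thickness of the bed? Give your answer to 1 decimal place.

Let the plane be z = a·x + b·y + c.
Station 2−Station 1: 17a + 46b = −19.4;  Station 3−Station 1: 80a − 45b = −102.
Solving gives a = −1.25197, b = 0.04094.
|∇z| = √(a²+b²) = 1.25264, so dip δ = arctan(1.25264) = 51.40°.
True thickness = vertical thickness × cos δ = 51.5 × cos 51.40° = 32.1 m.

32.1 m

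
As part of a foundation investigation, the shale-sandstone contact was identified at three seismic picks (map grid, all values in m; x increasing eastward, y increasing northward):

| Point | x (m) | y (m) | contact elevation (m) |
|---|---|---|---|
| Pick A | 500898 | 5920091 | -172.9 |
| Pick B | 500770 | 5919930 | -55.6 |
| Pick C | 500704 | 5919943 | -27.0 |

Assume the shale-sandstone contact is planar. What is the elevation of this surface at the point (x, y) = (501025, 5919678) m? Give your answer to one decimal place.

Let the plane be z = a·x + b·y + c.
Pick B−Pick A: −128a − 161b = 117.3;  Pick C−Pick A: −194a − 148b = 145.9.
Solving gives a = −0.498738812, b = −0.332058584.
Then c = -172.9 − a·500898 − b·5920091 = 2215461.41.
At (501025, 5919678): z = −249880.6 − 1965679.9 + 2215461.41 = -99.1 m.

-99.1 m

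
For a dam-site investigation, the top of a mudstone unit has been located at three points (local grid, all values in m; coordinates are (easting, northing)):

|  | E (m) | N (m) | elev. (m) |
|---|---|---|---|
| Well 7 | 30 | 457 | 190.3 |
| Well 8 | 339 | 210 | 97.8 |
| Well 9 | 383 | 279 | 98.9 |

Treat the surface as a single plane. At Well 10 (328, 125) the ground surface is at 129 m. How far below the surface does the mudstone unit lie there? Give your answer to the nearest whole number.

Let the plane be z = a·E + b·N + c.
Well 8−Well 7: 309a − 247b = −92.5;  Well 9−Well 7: 353a − 178b = −91.4.
Solving gives a = −0.18984, b = 0.13700.
Then c = 190.3 − a·30 − b·457 = 133.39.
At (328, 125): z_contact = −62.3 + 17.1 + 133.39 = 88.2 m.
Depth below ground = 129 − 88.2 = 41 m.

41 m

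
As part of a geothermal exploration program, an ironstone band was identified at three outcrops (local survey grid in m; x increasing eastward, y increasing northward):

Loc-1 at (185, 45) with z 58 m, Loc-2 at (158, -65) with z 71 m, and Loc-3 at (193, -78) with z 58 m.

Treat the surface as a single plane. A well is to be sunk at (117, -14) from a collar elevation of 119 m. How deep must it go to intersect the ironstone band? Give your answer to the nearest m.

34 m

Two edge vectors: Loc-1→Loc-2 = (-27, -110, 13), Loc-1→Loc-3 = (8, -123, 0).
Normal n = (Loc-1→Loc-2) × (Loc-1→Loc-3) = (1599, 104, 4201).
So ∂z/∂x = −n_x/n_z = −0.38062 and ∂z/∂y = −n_y/n_z = −0.02476.
Intercept c from Loc-1: 58 + 70.42 + 1.11 = 129.53.
At (117, -14): z_contact = −44.5 + 0.3 + 129.53 = 85.3 m.
Depth below ground = 119 − 85.3 = 34 m.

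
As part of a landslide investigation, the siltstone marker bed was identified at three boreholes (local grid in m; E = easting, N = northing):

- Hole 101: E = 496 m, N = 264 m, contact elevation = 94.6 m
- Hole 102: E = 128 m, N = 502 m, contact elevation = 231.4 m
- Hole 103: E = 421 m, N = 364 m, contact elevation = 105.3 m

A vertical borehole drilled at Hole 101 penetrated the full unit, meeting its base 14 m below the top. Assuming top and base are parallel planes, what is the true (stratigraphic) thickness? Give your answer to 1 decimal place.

11.6 m

Two edge vectors: Hole 101→Hole 102 = (-368, 238, 136.8), Hole 101→Hole 103 = (-75, 100, 10.7).
Normal n = (Hole 101→Hole 102) × (Hole 101→Hole 103) = (-11133.4, -6322.4, -18950).
So ∂z/∂E = −n_x/n_z = −0.58751 and ∂z/∂N = −n_y/n_z = −0.33364.
|∇z| = √(a²+b²) = 0.67564, so dip δ = arctan(0.67564) = 34.04°.
True thickness = vertical thickness × cos δ = 14 × cos 34.04° = 11.6 m.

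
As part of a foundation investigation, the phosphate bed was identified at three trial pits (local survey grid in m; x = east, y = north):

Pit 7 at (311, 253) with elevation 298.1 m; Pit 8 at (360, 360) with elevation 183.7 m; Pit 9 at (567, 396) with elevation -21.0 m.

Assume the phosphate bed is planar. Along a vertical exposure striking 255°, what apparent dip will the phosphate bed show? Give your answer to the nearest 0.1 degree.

Two edge vectors: Pit 7→Pit 8 = (49, 107, -114.4), Pit 7→Pit 9 = (256, 143, -319.1).
Normal n = (Pit 7→Pit 8) × (Pit 7→Pit 9) = (-17784.5, -13650.5, -20385).
So ∂z/∂x = −n_x/n_z = −0.87243 and ∂z/∂y = −n_y/n_z = −0.66963.
Unit vector along 255° is (sin 255°, cos 255°) = (-0.9659, -0.2588).
Slope in that direction = a·(-0.9659) + b·(-0.2588) = 1.01602.
Apparent dip = arctan|1.01602| = 45.5° (true dip is 47.7°, so apparent ≤ true as expected).

45.5°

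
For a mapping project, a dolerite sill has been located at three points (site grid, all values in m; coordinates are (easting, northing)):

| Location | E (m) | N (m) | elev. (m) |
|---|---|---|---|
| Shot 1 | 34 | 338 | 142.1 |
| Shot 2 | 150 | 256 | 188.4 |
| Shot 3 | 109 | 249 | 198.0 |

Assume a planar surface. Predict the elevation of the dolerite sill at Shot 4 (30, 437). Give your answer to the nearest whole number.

71 m

Two edge vectors: Shot 1→Shot 2 = (116, -82, 46.3), Shot 1→Shot 3 = (75, -89, 55.9).
Normal n = (Shot 1→Shot 2) × (Shot 1→Shot 3) = (-463.1, -3011.9, -4174).
So ∂z/∂E = −n_x/n_z = −0.11095 and ∂z/∂N = −n_y/n_z = −0.72159.
Intercept c from Shot 1: 142.1 + 3.77 + 243.90 = 389.77.
At (30, 437): z = −3.3 − 315.3 + 389.77 = 71.1 m.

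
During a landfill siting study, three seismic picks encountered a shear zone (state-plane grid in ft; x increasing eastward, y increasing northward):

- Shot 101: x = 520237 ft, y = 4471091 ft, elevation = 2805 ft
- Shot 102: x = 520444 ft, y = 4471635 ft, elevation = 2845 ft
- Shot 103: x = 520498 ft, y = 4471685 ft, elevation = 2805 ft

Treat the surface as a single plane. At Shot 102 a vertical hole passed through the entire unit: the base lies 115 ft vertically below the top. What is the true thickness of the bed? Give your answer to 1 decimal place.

Let the plane be z = a·x + b·y + c.
Shot 102−Shot 101: 207a + 544b = 40;  Shot 103−Shot 101: 261a + 594b = 0.
Solving gives a = −1.24882, b = 0.54872.
|∇z| = √(a²+b²) = 1.36405, so dip δ = arctan(1.36405) = 53.75°.
True thickness = vertical thickness × cos δ = 115 × cos 53.75° = 68.0 ft.

68.0 ft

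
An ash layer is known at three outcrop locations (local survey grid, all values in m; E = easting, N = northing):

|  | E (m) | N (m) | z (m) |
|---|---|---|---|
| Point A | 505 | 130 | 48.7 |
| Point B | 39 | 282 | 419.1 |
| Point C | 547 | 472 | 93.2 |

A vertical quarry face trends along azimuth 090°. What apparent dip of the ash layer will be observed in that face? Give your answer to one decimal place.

35.9°

Let the plane be z = a·E + b·N + c.
Point B−Point A: −466a + 152b = 370.4;  Point C−Point A: 42a + 342b = 44.5.
Solving gives a = −0.72343, b = 0.21896.
Unit vector along 090° is (sin 90°, cos 90°) = (1.0000, 0.0000).
Slope in that direction = a·(1.0000) + b·(0.0000) = −0.72343.
Apparent dip = arctan|0.72343| = 35.9° (true dip is 37.1°, so apparent ≤ true as expected).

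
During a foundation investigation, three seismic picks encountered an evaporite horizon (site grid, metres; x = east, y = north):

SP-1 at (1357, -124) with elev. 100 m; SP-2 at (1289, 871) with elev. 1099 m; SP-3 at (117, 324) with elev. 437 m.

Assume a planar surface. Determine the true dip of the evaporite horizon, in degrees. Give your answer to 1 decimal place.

45.4°

Two edge vectors: SP-1→SP-2 = (-68, 995, 999), SP-1→SP-3 = (-1240, 448, 337).
Normal n = (SP-1→SP-2) × (SP-1→SP-3) = (-112237, -1215844, 1203336).
So ∂z/∂x = −n_x/n_z = 0.09327 and ∂z/∂y = −n_y/n_z = 1.01039.
Gradient magnitude |∇z| = √(a² + b²) = √(0.00870 + 1.02090) = 1.01469.
True dip = arctan(1.01469) = 45.4°, dipping toward S (azimuth ≈ 185°).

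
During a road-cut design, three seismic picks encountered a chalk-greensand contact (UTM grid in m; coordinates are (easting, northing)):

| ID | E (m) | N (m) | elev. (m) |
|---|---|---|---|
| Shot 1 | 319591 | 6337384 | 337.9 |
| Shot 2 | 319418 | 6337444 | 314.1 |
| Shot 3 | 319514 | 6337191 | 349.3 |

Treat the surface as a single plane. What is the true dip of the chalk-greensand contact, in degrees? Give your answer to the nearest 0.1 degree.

8.2°

Two edge vectors: Shot 1→Shot 2 = (-173, 60, -23.8), Shot 1→Shot 3 = (-77, -193, 11.4).
Normal n = (Shot 1→Shot 2) × (Shot 1→Shot 3) = (-3909.4, 3804.8, 38009).
So ∂z/∂E = −n_x/n_z = 0.10285 and ∂z/∂N = −n_y/n_z = −0.10010.
Gradient magnitude |∇z| = √(a² + b²) = √(0.01058 + 0.01002) = 0.14353.
True dip = arctan(0.14353) = 8.2°, dipping toward NW (azimuth ≈ 314°).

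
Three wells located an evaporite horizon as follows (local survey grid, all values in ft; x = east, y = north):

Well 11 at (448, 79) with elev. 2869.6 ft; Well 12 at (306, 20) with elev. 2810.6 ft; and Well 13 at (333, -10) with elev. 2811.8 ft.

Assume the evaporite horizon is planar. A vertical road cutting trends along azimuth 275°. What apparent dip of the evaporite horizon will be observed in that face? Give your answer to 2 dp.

16.28°

Let the plane be z = a·x + b·y + c.
Well 12−Well 11: −142a − 59b = −59;  Well 13−Well 11: −115a − 89b = −57.8.
Solving gives a = 0.31451, b = 0.24305.
Unit vector along 275° is (sin 275°, cos 275°) = (-0.9962, 0.0872).
Slope in that direction = a·(-0.9962) + b·(0.0872) = −0.29212.
Apparent dip = arctan|0.29212| = 16.28° (true dip is 21.7°, so apparent ≤ true as expected).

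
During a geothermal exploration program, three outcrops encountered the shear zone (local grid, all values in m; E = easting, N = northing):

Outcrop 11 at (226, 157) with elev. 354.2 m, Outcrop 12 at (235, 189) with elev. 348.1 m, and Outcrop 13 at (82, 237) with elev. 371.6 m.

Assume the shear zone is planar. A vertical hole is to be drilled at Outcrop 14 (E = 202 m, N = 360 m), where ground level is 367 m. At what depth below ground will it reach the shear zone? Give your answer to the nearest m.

36 m

Let the plane be z = a·E + b·N + c.
Outcrop 12−Outcrop 11: 9a + 32b = −6.1;  Outcrop 13−Outcrop 11: −144a + 80b = 17.4.
Solving gives a = −0.19610, b = −0.13547.
Then c = 354.2 − a·226 − b·157 = 419.79.
At (202, 360): z_contact = −39.6 − 48.8 + 419.79 = 331.4 m.
Depth below ground = 367 − 331.4 = 36 m.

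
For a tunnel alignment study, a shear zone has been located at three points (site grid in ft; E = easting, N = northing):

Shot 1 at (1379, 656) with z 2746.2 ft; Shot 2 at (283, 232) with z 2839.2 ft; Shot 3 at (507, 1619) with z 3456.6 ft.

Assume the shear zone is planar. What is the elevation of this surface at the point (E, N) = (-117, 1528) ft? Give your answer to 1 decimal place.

3583.2 ft

Let the plane be z = a·E + b·N + c.
Shot 2−Shot 1: −1096a − 424b = 93;  Shot 3−Shot 1: −872a + 963b = 710.4.
Solving gives a = −0.274190, b = 0.489415.
Then c = 2746.2 − a·1379 − b·656 = 2803.25.
At (-117, 1528): z = 32.1 + 747.8 + 2803.25 = 3583.2 ft.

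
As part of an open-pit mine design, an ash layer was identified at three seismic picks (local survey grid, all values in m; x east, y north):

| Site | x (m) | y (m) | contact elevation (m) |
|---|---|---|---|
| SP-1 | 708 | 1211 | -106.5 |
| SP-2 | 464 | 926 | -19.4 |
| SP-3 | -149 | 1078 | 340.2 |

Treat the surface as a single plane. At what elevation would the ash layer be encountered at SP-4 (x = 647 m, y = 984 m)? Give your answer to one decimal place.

-110.0 m

Let the plane be z = a·x + b·y + c.
SP-2−SP-1: −244a − 285b = 87.1;  SP-3−SP-1: −857a − 133b = 446.7.
Solving gives a = −0.546407, b = 0.162187.
Then c = -106.5 − a·708 − b·1211 = 83.95.
At (647, 984): z = −353.5 + 159.6 + 83.95 = -110.0 m.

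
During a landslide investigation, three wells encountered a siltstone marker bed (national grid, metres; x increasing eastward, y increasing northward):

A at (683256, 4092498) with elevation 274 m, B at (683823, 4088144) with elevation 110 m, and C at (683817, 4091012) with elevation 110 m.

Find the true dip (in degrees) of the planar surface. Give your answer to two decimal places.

16.38°

Let the plane be z = a·x + b·y + c.
B−A: 567a − 4354b = −164;  C−A: 561a − 1486b = −164.
Solving gives a = −0.29396, b = −0.00061.
Gradient magnitude |∇z| = √(a² + b²) = √(0.08641 + 0.00000) = 0.29396.
True dip = arctan(0.29396) = 16.38°, dipping toward E (azimuth ≈ 090°).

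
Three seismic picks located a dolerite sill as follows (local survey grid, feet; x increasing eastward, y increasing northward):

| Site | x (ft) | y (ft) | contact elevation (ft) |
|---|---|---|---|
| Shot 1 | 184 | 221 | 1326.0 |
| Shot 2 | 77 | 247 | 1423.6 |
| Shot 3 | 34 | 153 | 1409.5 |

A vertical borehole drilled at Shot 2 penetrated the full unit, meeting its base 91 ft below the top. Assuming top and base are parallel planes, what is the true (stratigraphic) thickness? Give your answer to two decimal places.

Two edge vectors: Shot 1→Shot 2 = (-107, 26, 97.6), Shot 1→Shot 3 = (-150, -68, 83.5).
Normal n = (Shot 1→Shot 2) × (Shot 1→Shot 3) = (8807.8, -5705.5, 11176).
So ∂z/∂x = −n_x/n_z = −0.78810 and ∂z/∂y = −n_y/n_z = 0.51051.
|∇z| = √(a²+b²) = 0.93900, so dip δ = arctan(0.93900) = 43.20°.
True thickness = vertical thickness × cos δ = 91 × cos 43.20° = 66.34 ft.

66.34 ft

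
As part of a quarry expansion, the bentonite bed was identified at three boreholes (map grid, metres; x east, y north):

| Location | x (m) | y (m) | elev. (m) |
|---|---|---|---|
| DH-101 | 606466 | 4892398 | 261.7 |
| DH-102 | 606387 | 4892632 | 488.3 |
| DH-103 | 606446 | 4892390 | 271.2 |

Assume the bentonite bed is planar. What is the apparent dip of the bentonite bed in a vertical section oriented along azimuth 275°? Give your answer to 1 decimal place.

39.3°

Two edge vectors: DH-101→DH-102 = (-79, 234, 226.6), DH-101→DH-103 = (-20, -8, 9.5).
Normal n = (DH-101→DH-102) × (DH-101→DH-103) = (4035.8, -3781.5, 5312).
So ∂z/∂x = −n_x/n_z = −0.75975 and ∂z/∂y = −n_y/n_z = 0.71188.
Unit vector along 275° is (sin 275°, cos 275°) = (-0.9962, 0.0872).
Slope in that direction = a·(-0.9962) + b·(0.0872) = 0.81890.
Apparent dip = arctan|0.81890| = 39.3° (true dip is 46.2°, so apparent ≤ true as expected).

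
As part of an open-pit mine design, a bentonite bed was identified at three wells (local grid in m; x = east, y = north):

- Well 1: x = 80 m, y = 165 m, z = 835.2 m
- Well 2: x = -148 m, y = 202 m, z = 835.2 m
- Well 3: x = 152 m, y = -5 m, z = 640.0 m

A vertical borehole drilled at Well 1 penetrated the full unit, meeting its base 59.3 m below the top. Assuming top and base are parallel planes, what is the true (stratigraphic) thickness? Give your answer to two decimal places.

Two edge vectors: Well 1→Well 2 = (-228, 37, 0), Well 1→Well 3 = (72, -170, -195.2).
Normal n = (Well 1→Well 2) × (Well 1→Well 3) = (-7222.4, -44505.6, 36096).
So ∂z/∂x = −n_x/n_z = 0.20009 and ∂z/∂y = −n_y/n_z = 1.23298.
|∇z| = √(a²+b²) = 1.24911, so dip δ = arctan(1.24911) = 51.32°.
True thickness = vertical thickness × cos δ = 59.3 × cos 51.32° = 37.06 m.

37.06 m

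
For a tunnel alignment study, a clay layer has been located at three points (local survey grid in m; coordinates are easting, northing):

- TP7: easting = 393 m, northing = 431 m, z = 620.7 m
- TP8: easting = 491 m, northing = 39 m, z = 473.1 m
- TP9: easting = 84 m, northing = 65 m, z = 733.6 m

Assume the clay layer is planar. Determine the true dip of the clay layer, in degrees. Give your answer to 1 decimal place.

Let the plane be z = a·easting + b·northing + c.
TP8−TP7: 98a − 392b = −147.6;  TP9−TP7: −309a − 366b = 112.9.
Solving gives a = −0.62599, b = 0.22003.
Gradient magnitude |∇z| = √(a² + b²) = √(0.39187 + 0.04841) = 0.66354.
True dip = arctan(0.66354) = 33.6°, dipping toward ESE (azimuth ≈ 109°).

33.6°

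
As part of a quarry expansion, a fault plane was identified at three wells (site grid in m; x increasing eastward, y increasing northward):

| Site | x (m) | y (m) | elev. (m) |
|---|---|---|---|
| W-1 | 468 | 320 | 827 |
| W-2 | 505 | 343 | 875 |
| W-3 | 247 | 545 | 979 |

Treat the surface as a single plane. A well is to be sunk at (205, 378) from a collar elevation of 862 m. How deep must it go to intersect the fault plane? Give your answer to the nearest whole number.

Let the plane be z = a·x + b·y + c.
W-2−W-1: 37a + 23b = 48;  W-3−W-1: −221a + 225b = 152.
Solving gives a = 0.54475, b = 1.21062.
Then c = 827 − a·468 − b·320 = 184.66.
At (205, 378): z_contact = 111.7 + 457.6 + 184.66 = 753.9 m.
Depth below ground = 862 − 753.9 = 108 m.

108 m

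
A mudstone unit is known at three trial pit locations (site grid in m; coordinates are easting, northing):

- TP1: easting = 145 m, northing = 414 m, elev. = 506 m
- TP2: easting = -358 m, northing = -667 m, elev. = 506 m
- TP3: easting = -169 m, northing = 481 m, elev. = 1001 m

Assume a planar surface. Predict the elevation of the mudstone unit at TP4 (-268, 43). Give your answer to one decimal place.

850.7 m

Two edge vectors: TP1→TP2 = (-503, -1081, 0), TP1→TP3 = (-314, 67, 495).
Normal n = (TP1→TP2) × (TP1→TP3) = (-535095, 248985, -373135).
So ∂z/∂easting = −n_x/n_z = −1.43405 and ∂z/∂northing = −n_y/n_z = 0.66728.
Intercept c from TP1: 506 + 207.94 − 276.25 = 437.68.
At (-268, 43): z = 384.3 + 28.7 + 437.68 = 850.7 m.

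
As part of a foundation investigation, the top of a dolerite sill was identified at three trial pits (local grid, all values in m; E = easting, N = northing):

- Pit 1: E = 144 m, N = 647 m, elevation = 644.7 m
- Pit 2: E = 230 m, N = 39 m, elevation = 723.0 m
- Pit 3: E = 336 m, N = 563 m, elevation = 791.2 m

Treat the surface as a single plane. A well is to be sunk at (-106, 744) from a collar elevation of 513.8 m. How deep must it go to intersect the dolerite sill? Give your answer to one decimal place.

59.6 m

Let the plane be z = a·E + b·N + c.
Pit 2−Pit 1: 86a − 608b = 78.3;  Pit 3−Pit 1: 192a − 84b = 146.5.
Solving gives a = 0.75329, b = −0.02223.
Then c = 644.7 − a·144 − b·647 = 550.61.
At (-106, 744): z_contact = −79.85 − 16.54 + 550.61 = 454.22 m.
Depth below ground = 513.8 − 454.22 = 59.6 m.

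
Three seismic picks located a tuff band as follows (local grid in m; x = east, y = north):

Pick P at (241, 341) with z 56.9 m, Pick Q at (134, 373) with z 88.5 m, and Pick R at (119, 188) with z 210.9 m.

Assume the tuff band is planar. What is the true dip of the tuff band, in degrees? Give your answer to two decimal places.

38.20°

Let the plane be z = a·x + b·y + c.
Pick Q−Pick P: −107a + 32b = 31.6;  Pick R−Pick P: −122a − 153b = 154.
Solving gives a = −0.48152, b = −0.62258.
Gradient magnitude |∇z| = √(a² + b²) = √(0.23186 + 0.38761) = 0.78706.
True dip = arctan(0.78706) = 38.20°, dipping toward NE (azimuth ≈ 038°).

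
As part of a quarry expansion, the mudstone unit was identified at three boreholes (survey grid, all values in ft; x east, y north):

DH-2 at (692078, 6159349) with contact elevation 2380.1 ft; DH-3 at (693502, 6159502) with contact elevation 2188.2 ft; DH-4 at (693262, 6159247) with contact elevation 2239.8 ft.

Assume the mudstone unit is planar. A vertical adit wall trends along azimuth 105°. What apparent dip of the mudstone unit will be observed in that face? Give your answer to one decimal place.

5.7°

Let the plane be z = a·x + b·y + c.
DH-3−DH-2: 1424a + 153b = −191.9;  DH-4−DH-2: 1184a − 102b = −140.3.
Solving gives a = −0.12573, b = −0.08401.
Unit vector along 105° is (sin 105°, cos 105°) = (0.9659, -0.2588).
Slope in that direction = a·(0.9659) + b·(-0.2588) = −0.09971.
Apparent dip = arctan|0.09971| = 5.7° (true dip is 8.6°, so apparent ≤ true as expected).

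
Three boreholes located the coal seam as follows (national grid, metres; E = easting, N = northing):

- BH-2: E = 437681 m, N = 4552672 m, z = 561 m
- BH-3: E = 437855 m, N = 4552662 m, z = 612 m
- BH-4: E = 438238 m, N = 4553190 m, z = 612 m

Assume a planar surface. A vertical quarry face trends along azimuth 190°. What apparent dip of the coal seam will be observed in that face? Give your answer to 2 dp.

Two edge vectors: BH-2→BH-3 = (174, -10, 51), BH-2→BH-4 = (557, 518, 51).
Normal n = (BH-2→BH-3) × (BH-2→BH-4) = (-26928, 19533, 95702).
So ∂z/∂E = −n_x/n_z = 0.28137 and ∂z/∂N = −n_y/n_z = −0.20410.
Unit vector along 190° is (sin 190°, cos 190°) = (-0.1736, -0.9848).
Slope in that direction = a·(-0.1736) + b·(-0.9848) = 0.15214.
Apparent dip = arctan|0.15214| = 8.65° (true dip is 19.2°, so apparent ≤ true as expected).

8.65°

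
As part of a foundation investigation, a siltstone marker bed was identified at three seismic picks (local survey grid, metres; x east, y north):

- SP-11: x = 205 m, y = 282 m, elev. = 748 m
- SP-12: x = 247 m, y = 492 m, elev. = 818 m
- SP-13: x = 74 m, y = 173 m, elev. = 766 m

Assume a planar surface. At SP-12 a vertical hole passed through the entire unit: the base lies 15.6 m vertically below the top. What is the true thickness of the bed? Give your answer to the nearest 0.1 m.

13.0 m

Two edge vectors: SP-11→SP-12 = (42, 210, 70), SP-11→SP-13 = (-131, -109, 18).
Normal n = (SP-11→SP-12) × (SP-11→SP-13) = (11410, -9926, 22932).
So ∂z/∂x = −n_x/n_z = −0.49756 and ∂z/∂y = −n_y/n_z = 0.43284.
|∇z| = √(a²+b²) = 0.65948, so dip δ = arctan(0.65948) = 33.40°.
True thickness = vertical thickness × cos δ = 15.6 × cos 33.40° = 13.0 m.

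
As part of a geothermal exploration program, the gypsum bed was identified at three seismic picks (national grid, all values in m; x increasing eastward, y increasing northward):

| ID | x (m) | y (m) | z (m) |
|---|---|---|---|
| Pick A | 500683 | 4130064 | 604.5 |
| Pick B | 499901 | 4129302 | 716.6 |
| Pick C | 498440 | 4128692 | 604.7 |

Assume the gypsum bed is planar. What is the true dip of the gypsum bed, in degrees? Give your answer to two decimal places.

24.84°

Let the plane be z = a·x + b·y + c.
Pick B−Pick A: −782a − 762b = 112.1;  Pick C−Pick A: −2243a − 1372b = 0.2.
Solving gives a = 0.24149, b = −0.39494.
Gradient magnitude |∇z| = √(a² + b²) = √(0.05832 + 0.15598) = 0.46292.
True dip = arctan(0.46292) = 24.84°, dipping toward NNW (azimuth ≈ 329°).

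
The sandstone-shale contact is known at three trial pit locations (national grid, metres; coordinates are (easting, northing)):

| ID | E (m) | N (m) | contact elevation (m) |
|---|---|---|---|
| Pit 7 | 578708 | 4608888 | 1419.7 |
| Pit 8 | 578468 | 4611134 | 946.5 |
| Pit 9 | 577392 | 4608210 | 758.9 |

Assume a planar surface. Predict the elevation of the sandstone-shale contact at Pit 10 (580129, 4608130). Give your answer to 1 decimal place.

2355.0 m

Two edge vectors: Pit 7→Pit 8 = (-240, 2246, -473.2), Pit 7→Pit 9 = (-1316, -678, -660.8).
Normal n = (Pit 7→Pit 8) × (Pit 7→Pit 9) = (-1804986.4, 464139.2, 3118456).
So ∂z/∂E = −n_x/n_z = 0.578807718 and ∂z/∂N = −n_y/n_z = −0.148836219.
Intercept c from Pit 7: 1419.7 − 334960.66 + 685969.46 = 352428.51.
At (580129, 4608130): z = 335783.1 − 685856.6 + 352428.51 = 2355.0 m.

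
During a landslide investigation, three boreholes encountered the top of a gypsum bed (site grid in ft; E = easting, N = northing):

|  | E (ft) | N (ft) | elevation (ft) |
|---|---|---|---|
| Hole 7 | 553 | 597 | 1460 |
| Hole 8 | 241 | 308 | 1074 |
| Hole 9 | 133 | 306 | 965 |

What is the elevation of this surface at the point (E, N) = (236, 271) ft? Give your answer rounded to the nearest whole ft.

Let the plane be z = a·E + b·N + c.
Hole 8−Hole 7: −312a − 289b = −386;  Hole 9−Hole 7: −420a − 291b = −495.
Solving gives a = 1.00461, b = 0.25108.
Then c = 1460 − a·553 − b·597 = 754.56.
At (236, 271): z = 237.1 + 68.0 + 754.56 = 1059.7 ft.

1060 ft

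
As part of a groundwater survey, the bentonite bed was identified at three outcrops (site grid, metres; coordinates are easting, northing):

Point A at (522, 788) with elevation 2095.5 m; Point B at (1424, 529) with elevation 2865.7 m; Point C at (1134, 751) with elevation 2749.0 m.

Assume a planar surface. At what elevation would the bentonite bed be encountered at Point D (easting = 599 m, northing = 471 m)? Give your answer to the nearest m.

Two edge vectors: Point A→Point B = (902, -259, 770.2), Point A→Point C = (612, -37, 653.5).
Normal n = (Point A→Point B) × (Point A→Point C) = (-140759.1, -118094.6, 125134).
So ∂z/∂easting = −n_x/n_z = 1.12487 and ∂z/∂northing = −n_y/n_z = 0.94375.
Intercept c from Point A: 2095.5 − 587.18 − 743.67 = 764.65.
At (599, 471): z = 673.8 + 444.5 + 764.65 = 1882.9 m.

1883 m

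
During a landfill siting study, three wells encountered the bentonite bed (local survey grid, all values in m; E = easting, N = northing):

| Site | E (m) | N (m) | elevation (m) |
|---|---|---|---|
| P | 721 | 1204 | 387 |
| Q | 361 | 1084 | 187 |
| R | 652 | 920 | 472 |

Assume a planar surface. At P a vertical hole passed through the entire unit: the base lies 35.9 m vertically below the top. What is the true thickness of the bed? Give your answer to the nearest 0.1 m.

27.3 m

Let the plane be z = a·E + b·N + c.
Q−P: −360a − 120b = −200;  R−P: −69a − 284b = 85.
Solving gives a = 0.71307, b = −0.47254.
|∇z| = √(a²+b²) = 0.85543, so dip δ = arctan(0.85543) = 40.54°.
True thickness = vertical thickness × cos δ = 35.9 × cos 40.54° = 27.3 m.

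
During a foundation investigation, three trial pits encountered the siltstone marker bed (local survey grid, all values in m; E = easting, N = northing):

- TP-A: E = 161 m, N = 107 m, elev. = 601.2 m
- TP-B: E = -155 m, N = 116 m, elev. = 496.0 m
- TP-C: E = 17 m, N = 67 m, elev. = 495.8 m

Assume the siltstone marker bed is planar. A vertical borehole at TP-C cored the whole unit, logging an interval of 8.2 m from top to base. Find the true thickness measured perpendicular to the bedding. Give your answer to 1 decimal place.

Two edge vectors: TP-A→TP-B = (-316, 9, -105.2), TP-A→TP-C = (-144, -40, -105.4).
Normal n = (TP-A→TP-B) × (TP-A→TP-C) = (-5156.6, -18157.6, 13936).
So ∂z/∂E = −n_x/n_z = 0.37002 and ∂z/∂N = −n_y/n_z = 1.30293.
|∇z| = √(a²+b²) = 1.35445, so dip δ = arctan(1.35445) = 53.56°.
True thickness = vertical thickness × cos δ = 8.2 × cos 53.56° = 4.9 m.

4.9 m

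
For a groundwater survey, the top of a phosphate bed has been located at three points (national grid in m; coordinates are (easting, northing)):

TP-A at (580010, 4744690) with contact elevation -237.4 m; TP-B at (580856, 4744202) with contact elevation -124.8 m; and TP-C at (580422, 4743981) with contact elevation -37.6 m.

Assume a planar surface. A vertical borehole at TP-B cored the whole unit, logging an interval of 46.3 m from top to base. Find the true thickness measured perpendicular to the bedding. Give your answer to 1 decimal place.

Two edge vectors: TP-A→TP-B = (846, -488, 112.6), TP-A→TP-C = (412, -709, 199.8).
Normal n = (TP-A→TP-B) × (TP-A→TP-C) = (-17669, -122639.6, -398758).
So ∂z/∂E = −n_x/n_z = −0.04431 and ∂z/∂N = −n_y/n_z = −0.30755.
|∇z| = √(a²+b²) = 0.31073, so dip δ = arctan(0.31073) = 17.26°.
True thickness = vertical thickness × cos δ = 46.3 × cos 17.26° = 44.2 m.

44.2 m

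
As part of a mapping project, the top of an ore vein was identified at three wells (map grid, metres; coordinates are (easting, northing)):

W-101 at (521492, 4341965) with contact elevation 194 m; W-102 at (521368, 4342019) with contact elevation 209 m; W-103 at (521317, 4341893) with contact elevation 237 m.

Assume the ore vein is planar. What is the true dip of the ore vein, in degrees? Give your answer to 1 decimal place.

13.3°

Two edge vectors: W-101→W-102 = (-124, 54, 15), W-101→W-103 = (-175, -72, 43).
Normal n = (W-101→W-102) × (W-101→W-103) = (3402, 2707, 18378).
So ∂z/∂E = −n_x/n_z = −0.18511 and ∂z/∂N = −n_y/n_z = −0.14730.
Gradient magnitude |∇z| = √(a² + b²) = √(0.03427 + 0.02170) = 0.23656.
True dip = arctan(0.23656) = 13.3°, dipping toward NE (azimuth ≈ 051°).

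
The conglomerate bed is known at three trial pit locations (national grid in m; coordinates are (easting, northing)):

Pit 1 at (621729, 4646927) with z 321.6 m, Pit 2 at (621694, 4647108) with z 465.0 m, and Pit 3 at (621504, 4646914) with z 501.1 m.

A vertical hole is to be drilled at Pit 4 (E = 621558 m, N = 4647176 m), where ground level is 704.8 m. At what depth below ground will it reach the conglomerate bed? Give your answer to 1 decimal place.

Let the plane be z = a·E + b·N + c.
Pit 2−Pit 1: −35a + 181b = 143.4;  Pit 3−Pit 1: −225a − 13b = 179.5.
Solving gives a = −0.834232637, b = 0.630949490.
Then c = 321.6 − a·621729 − b·4646927 = −2412988.00.
At (621558, 4647176): z_contact = −518523.97 + 2932133.33 − 2412988.00 = 621.36 m.
Depth below ground = 704.8 − 621.36 = 83.4 m.

83.4 m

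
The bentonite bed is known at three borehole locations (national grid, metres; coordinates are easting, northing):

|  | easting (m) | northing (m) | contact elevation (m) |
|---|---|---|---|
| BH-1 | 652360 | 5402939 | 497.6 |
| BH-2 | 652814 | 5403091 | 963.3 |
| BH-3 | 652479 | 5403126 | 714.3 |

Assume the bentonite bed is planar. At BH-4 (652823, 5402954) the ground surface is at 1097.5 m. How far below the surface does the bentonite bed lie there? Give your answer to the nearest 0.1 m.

215.0 m

Two edge vectors: BH-1→BH-2 = (454, 152, 465.7), BH-1→BH-3 = (119, 187, 216.7).
Normal n = (BH-1→BH-2) × (BH-1→BH-3) = (-54147.5, -42963.5, 66810).
So ∂z/∂easting = −n_x/n_z = 0.810469990 and ∂z/∂northing = −n_y/n_z = 0.643069900.
Intercept c from BH-1: 497.6 − 528718.20 − 3474467.44 = −4002688.04.
At (652823, 5402954): z_contact = 529093.45 + 3474477.09 − 4002688.04 = 882.49 m.
Depth below ground = 1097.5 − 882.49 = 215.0 m.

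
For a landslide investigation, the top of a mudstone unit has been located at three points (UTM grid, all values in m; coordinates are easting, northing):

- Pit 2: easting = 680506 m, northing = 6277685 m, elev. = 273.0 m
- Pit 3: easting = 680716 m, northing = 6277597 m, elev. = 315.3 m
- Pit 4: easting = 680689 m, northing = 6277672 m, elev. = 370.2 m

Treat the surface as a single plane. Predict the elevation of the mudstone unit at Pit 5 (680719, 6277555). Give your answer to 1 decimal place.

277.3 m

Let the plane be z = a·easting + b·northing + c.
Pit 3−Pit 2: 210a − 88b = 42.3;  Pit 4−Pit 2: 183a − 13b = 97.2.
Solving gives a = 0.598452221, b = 0.947442799.
Then c = 273 − a·680506 − b·6277685 = −6354724.78.
At (680719, 6277555): z = 407377.8 + 5947624.3 − 6354724.78 = 277.3 m.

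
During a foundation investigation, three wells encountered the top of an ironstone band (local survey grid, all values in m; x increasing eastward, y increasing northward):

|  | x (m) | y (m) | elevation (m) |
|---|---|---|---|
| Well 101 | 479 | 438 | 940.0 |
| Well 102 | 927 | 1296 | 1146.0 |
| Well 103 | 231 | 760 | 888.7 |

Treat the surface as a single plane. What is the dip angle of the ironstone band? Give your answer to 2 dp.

17.69°

Let the plane be z = a·x + b·y + c.
Well 102−Well 101: 448a + 858b = 206;  Well 103−Well 101: −248a + 322b = −51.3.
Solving gives a = 0.30906, b = 0.07872.
Gradient magnitude |∇z| = √(a² + b²) = √(0.09552 + 0.00620) = 0.31893.
True dip = arctan(0.31893) = 17.69°, dipping toward WSW (azimuth ≈ 256°).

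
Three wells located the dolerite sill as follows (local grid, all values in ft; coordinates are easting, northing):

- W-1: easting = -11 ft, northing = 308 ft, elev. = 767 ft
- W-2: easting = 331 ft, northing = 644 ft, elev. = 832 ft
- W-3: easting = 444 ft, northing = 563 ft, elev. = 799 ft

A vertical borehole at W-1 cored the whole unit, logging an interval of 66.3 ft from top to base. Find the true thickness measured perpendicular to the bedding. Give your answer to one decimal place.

Two edge vectors: W-1→W-2 = (342, 336, 65), W-1→W-3 = (455, 255, 32).
Normal n = (W-1→W-2) × (W-1→W-3) = (-5823, 18631, -65670).
So ∂z/∂easting = −n_x/n_z = −0.08867 and ∂z/∂northing = −n_y/n_z = 0.28371.
|∇z| = √(a²+b²) = 0.29724, so dip δ = arctan(0.29724) = 16.55°.
True thickness = vertical thickness × cos δ = 66.3 × cos 16.55° = 63.6 ft.

63.6 ft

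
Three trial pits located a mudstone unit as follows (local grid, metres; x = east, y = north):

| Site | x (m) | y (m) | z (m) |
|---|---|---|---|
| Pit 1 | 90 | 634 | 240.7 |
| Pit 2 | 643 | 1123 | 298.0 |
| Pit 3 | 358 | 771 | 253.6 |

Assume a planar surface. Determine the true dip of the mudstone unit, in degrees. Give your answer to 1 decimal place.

8.6°

Two edge vectors: Pit 1→Pit 2 = (553, 489, 57.3), Pit 1→Pit 3 = (268, 137, 12.9).
Normal n = (Pit 1→Pit 2) × (Pit 1→Pit 3) = (-1542, 8222.7, -55291).
So ∂z/∂x = −n_x/n_z = −0.02789 and ∂z/∂y = −n_y/n_z = 0.14872.
Gradient magnitude |∇z| = √(a² + b²) = √(0.00078 + 0.02212) = 0.15131.
True dip = arctan(0.15131) = 8.6°, dipping toward S (azimuth ≈ 169°).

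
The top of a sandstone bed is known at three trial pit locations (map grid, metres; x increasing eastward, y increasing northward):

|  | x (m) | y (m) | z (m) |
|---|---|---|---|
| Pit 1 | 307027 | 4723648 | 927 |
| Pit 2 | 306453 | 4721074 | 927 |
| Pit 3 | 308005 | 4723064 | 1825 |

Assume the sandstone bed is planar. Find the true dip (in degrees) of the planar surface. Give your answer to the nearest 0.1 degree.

Two edge vectors: Pit 1→Pit 2 = (-574, -2574, 0), Pit 1→Pit 3 = (978, -584, 898).
Normal n = (Pit 1→Pit 2) × (Pit 1→Pit 3) = (-2311452, 515452, 2852588).
So ∂z/∂x = −n_x/n_z = 0.81030 and ∂z/∂y = −n_y/n_z = −0.18070.
Gradient magnitude |∇z| = √(a² + b²) = √(0.65659 + 0.03265) = 0.83020.
True dip = arctan(0.83020) = 39.7°, dipping toward WNW (azimuth ≈ 283°).

39.7°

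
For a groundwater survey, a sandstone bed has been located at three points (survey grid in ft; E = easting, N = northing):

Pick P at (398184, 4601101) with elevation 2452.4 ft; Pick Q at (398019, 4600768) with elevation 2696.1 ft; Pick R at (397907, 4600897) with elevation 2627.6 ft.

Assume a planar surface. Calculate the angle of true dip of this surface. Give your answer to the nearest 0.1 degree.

Two edge vectors: Pick P→Pick Q = (-165, -333, 243.7), Pick P→Pick R = (-277, -204, 175.2).
Normal n = (Pick P→Pick Q) × (Pick P→Pick R) = (-8626.8, -38596.9, -58581).
So ∂z/∂E = −n_x/n_z = −0.14726 and ∂z/∂N = −n_y/n_z = −0.65886.
Gradient magnitude |∇z| = √(a² + b²) = √(0.02169 + 0.43410) = 0.67512.
True dip = arctan(0.67512) = 34.0°, dipping toward NNE (azimuth ≈ 013°).

34.0°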